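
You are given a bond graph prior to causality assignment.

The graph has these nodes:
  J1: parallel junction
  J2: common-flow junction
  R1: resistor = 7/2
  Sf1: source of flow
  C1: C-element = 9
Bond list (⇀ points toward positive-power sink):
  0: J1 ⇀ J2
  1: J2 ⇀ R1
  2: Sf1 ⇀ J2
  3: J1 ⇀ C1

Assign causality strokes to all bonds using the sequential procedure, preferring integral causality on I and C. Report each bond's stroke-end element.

b0 stroke at J2
b1 stroke at J2
b2 stroke at Sf1
b3 stroke at J1

bond 2 |Sf1  (Sf1: flow source, stroke at near end)
bond 0 |J2  (common-f at J2 fixed by 2)
bond 1 |J2  (J2 flow already set via bond 2)
bond 3 |J1  (only one effort-in slot at J1)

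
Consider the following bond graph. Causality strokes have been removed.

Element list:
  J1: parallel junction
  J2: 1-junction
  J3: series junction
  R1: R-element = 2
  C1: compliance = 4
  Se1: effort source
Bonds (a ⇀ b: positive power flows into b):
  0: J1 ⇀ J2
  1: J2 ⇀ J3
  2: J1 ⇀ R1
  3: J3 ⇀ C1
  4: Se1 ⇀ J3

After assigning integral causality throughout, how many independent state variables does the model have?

b4 stroke→J3  (Se1: effort source, stroke at far end)
b3 stroke→J3  (C1 outputs effort q/C1)
b1 stroke→J2  (only one flow-in slot at J3)
b0 stroke→J1  (J2: last free bond brings flow in)
b2 stroke→R1  (0-jn J1 has e-setter on 0)

1  (C1 all integral)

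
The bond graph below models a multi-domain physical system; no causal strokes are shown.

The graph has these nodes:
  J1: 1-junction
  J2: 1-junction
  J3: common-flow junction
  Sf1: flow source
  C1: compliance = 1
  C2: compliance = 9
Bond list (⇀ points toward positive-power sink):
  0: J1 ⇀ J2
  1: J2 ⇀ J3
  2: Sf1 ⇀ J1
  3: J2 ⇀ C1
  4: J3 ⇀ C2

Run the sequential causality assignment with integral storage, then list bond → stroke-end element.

β0 |J1
β1 |J2
β2 |Sf1
β3 |J2
β4 |J3

#2 |Sf1  (source Sf1 imposes f)
#0 |J1  (common-f at J1 fixed by 2)
#1 |J2  (J2 flow already set via bond 0)
#3 |J2  (common-f at J2 fixed by 0)
#4 |J3  (J3 flow already set via bond 1)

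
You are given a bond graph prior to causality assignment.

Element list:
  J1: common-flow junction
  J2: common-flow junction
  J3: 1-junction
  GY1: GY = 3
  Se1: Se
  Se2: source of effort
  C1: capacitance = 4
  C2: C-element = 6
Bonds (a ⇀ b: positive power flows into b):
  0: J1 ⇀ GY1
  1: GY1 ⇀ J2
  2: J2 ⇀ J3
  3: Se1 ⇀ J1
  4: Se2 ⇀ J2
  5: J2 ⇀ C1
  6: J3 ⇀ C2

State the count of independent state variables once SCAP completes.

bond 3 stroke at J1  (Se1 fixes effort; stroke away)
bond 4 stroke at J2  (Se2 fixes effort; stroke away)
bond 0 stroke at GY1  (only one flow-in slot at J1)
bond 1 stroke at GY1  (through GY1, causality inverts; strokes same side of GY1)
bond 2 stroke at J2  (common-f at J2 fixed by 1)
bond 5 stroke at J2  (1-jn J2 has f-setter on 1)
bond 6 stroke at J3  (1-jn J3 has f-setter on 2)

2  (C1, C2 all integral)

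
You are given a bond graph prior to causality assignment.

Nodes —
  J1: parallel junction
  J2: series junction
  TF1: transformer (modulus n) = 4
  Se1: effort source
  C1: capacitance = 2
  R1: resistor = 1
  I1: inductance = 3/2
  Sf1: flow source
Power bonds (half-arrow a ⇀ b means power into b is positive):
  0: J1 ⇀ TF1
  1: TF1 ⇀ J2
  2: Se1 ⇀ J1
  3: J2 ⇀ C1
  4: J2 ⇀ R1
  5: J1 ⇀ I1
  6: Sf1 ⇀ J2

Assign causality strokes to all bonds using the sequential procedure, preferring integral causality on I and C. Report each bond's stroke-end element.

#0 stroke at TF1
#1 stroke at J2
#2 stroke at J1
#3 stroke at J2
#4 stroke at J2
#5 stroke at I1
#6 stroke at Sf1

β2 stroke at J1  (source Se1 imposes e)
β6 stroke at Sf1  (Sf1 fixes flow; stroke at Sf1)
β0 stroke at TF1  (J1 effort already set via bond 2)
β5 stroke at I1  (J1 effort already set via bond 2)
β1 stroke at J2  (J2: bond 6 brought flow, rest push out)
β3 stroke at J2  (common-f at J2 fixed by 6)
β4 stroke at J2  (J2 flow already set via bond 6)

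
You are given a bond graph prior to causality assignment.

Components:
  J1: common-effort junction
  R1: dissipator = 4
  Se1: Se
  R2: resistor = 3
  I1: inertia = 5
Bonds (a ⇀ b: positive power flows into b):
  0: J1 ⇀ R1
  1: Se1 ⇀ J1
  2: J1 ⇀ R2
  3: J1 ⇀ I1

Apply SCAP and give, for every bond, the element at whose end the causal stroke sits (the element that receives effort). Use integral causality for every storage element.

b1 stroke→J1  (Se1 fixes effort; stroke away)
b0 stroke→R1  (J1: bond 1 brought effort, rest push out)
b2 stroke→R2  (0-jn J1 has e-setter on 1)
b3 stroke→I1  (common-e at J1 fixed by 1)

bond 0 stroke at R1
bond 1 stroke at J1
bond 2 stroke at R2
bond 3 stroke at I1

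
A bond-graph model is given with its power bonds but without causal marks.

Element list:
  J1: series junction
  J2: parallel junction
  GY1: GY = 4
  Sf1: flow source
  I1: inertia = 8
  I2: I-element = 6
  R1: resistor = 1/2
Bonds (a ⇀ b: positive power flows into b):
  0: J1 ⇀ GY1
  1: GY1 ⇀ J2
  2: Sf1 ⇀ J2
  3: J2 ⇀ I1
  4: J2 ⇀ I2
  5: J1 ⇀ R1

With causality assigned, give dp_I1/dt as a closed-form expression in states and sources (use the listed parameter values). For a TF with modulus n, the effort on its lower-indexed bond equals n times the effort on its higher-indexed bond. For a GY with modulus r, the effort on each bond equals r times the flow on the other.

b2 →Sf1  (source Sf1 imposes f)
b3 →I1  (I1 outputs flow p/I1)
b4 →I2  (I2 integral (f out))
b1 →J2  (J2: last free bond brings effort in)
b0 →J1  (GY GY1: same side as bond 1)
b5 →R1  (J1: last free bond brings flow in)

dp_I1/dt = 32*F_Sf1 - 4*p_I1 - 16*p_I2/3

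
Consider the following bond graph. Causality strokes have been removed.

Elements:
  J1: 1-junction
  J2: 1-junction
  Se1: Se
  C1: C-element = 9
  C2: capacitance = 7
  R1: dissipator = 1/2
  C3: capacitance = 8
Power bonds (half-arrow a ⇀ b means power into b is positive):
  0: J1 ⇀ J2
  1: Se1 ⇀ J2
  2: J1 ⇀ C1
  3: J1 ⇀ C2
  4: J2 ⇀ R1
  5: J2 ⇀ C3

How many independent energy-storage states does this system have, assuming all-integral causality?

β1 stroke→J2  (Se1 (Se) sets effort on bond)
β2 stroke→J1  (C1 outputs effort q/C1)
β3 stroke→J1  (C2: C, integral causality)
β0 stroke→J2  (J1: last free bond brings flow in)
β5 stroke→J2  (C3 outputs effort q/C3)
β4 stroke→R1  (closing 1-jn rule on J2)

3  (C1, C2, C3 all integral)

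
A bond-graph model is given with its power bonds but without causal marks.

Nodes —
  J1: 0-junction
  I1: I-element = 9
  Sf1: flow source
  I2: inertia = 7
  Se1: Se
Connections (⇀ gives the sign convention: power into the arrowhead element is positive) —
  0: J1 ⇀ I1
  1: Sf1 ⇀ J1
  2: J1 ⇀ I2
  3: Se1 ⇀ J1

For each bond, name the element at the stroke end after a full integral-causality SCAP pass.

#0 stroke at I1
#1 stroke at Sf1
#2 stroke at I2
#3 stroke at J1

b1 →Sf1  (Sf1 fixes flow; stroke at Sf1)
b3 →J1  (Se1 fixes effort; stroke away)
b0 →I1  (J1: bond 3 brought effort, rest push out)
b2 →I2  (0-jn J1 has e-setter on 3)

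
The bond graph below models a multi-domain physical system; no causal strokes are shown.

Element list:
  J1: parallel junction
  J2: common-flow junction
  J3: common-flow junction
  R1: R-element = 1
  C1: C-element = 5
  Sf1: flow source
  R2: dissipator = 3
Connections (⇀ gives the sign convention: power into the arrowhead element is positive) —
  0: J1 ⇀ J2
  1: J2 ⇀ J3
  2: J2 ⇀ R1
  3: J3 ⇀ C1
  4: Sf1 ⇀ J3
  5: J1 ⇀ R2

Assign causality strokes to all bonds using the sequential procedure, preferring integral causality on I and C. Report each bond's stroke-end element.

b4 stroke at Sf1  (source Sf1 imposes f)
b1 stroke at J3  (J3 flow already set via bond 4)
b3 stroke at J3  (1-jn J3 has f-setter on 4)
b0 stroke at J2  (J2: bond 1 brought flow, rest push out)
b2 stroke at J2  (1-jn J2 has f-setter on 1)
b5 stroke at J1  (closing 0-jn rule on J1)

#0 stroke→J2
#1 stroke→J3
#2 stroke→J2
#3 stroke→J3
#4 stroke→Sf1
#5 stroke→J1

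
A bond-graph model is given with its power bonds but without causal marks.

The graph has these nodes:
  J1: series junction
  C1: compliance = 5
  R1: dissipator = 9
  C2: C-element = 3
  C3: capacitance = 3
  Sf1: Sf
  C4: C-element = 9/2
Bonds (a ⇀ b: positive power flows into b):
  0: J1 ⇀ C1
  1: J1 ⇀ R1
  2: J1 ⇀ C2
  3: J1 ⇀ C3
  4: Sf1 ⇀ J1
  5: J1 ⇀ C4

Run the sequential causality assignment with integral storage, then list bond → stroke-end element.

bond 4 |Sf1  (source Sf1 imposes f)
bond 0 |J1  (J1: bond 4 brought flow, rest push out)
bond 1 |J1  (common-f at J1 fixed by 4)
bond 2 |J1  (common-f at J1 fixed by 4)
bond 3 |J1  (J1: bond 4 brought flow, rest push out)
bond 5 |J1  (common-f at J1 fixed by 4)

bond 0 stroke→J1
bond 1 stroke→J1
bond 2 stroke→J1
bond 3 stroke→J1
bond 4 stroke→Sf1
bond 5 stroke→J1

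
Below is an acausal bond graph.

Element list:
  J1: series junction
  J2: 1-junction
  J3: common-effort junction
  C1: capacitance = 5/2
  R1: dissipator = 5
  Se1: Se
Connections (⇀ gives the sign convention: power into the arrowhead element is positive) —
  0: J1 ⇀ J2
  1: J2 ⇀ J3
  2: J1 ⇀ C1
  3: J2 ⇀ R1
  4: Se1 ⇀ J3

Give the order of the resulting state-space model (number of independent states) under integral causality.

β4 stroke at J3  (Se1 fixes effort; stroke away)
β1 stroke at J2  (0-jn J3 has e-setter on 4)
β2 stroke at J1  (prefer integral on C1)
β0 stroke at J2  (closing 1-jn rule on J1)
β3 stroke at R1  (only one flow-in slot at J2)

1  (C1 all integral)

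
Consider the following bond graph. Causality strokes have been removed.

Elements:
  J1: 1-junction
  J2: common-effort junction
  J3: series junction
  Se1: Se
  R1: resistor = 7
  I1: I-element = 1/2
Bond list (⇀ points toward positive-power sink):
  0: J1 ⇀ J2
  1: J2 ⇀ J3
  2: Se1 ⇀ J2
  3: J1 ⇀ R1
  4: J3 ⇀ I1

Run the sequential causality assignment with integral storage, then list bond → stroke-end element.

b0 →J1
b1 →J3
b2 →J2
b3 →R1
b4 →I1

b2 stroke at J2  (Se1: effort source, stroke at far end)
b0 stroke at J1  (common-e at J2 fixed by 2)
b1 stroke at J3  (common-e at J2 fixed by 2)
b4 stroke at I1  (J3 needs exactly one f-in)
b3 stroke at R1  (closing 1-jn rule on J1)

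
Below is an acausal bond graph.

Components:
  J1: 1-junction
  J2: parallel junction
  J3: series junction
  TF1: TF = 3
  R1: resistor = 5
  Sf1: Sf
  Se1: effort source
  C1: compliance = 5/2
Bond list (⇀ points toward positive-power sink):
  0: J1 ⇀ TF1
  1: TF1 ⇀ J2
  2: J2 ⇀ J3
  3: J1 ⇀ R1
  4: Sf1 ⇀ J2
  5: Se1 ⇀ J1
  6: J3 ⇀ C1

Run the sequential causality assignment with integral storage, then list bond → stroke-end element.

b0 →J1
b1 →TF1
b2 →J2
b3 →R1
b4 →Sf1
b5 →J1
b6 →J3

b4 stroke at Sf1  (Sf1 fixes flow; stroke at Sf1)
b5 stroke at J1  (Se1: effort source, stroke at far end)
b6 stroke at J3  (C1 outputs effort q/C1)
b2 stroke at J2  (J3 needs exactly one f-in)
b1 stroke at TF1  (J2 effort already set via bond 2)
b0 stroke at J1  (TF1: transformer flips bond 1)
b3 stroke at R1  (J1: last free bond brings flow in)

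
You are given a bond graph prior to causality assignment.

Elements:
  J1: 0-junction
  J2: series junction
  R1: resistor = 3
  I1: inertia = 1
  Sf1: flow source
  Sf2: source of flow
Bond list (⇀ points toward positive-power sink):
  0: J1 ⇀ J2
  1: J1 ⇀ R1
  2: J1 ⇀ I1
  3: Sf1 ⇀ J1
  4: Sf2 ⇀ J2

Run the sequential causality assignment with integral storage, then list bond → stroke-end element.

β0 stroke→J2
β1 stroke→J1
β2 stroke→I1
β3 stroke→Sf1
β4 stroke→Sf2

bond 3 stroke→Sf1  (Sf1 fixes flow; stroke at Sf1)
bond 4 stroke→Sf2  (source Sf2 imposes f)
bond 0 stroke→J2  (common-f at J2 fixed by 4)
bond 2 stroke→I1  (I1: I, integral causality)
bond 1 stroke→J1  (J1 needs exactly one e-in)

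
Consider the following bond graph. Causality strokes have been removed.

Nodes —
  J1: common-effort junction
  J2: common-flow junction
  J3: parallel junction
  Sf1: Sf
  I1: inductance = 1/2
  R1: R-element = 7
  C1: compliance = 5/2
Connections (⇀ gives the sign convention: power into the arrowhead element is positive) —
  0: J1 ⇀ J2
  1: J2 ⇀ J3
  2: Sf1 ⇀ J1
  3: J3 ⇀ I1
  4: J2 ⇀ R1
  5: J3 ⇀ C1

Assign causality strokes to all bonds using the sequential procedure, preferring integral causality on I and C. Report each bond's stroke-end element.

b0 |J1
b1 |J2
b2 |Sf1
b3 |I1
b4 |J2
b5 |J3

b2 stroke→Sf1  (Sf1 fixes flow; stroke at Sf1)
b0 stroke→J1  (J1: last free bond brings effort in)
b1 stroke→J2  (common-f at J2 fixed by 0)
b4 stroke→J2  (common-f at J2 fixed by 0)
b3 stroke→I1  (I1 integral (f out))
b5 stroke→J3  (closing 0-jn rule on J3)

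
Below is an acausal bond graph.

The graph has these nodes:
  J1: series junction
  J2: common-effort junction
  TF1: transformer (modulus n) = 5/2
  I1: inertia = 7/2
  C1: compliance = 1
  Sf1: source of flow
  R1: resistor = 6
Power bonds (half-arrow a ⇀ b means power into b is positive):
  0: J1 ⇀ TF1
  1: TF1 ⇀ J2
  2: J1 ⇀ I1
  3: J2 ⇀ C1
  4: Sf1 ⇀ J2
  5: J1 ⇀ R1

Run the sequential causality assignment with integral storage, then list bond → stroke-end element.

bond 4 stroke at Sf1  (Sf1 (Sf) sets flow on bond)
bond 2 stroke at I1  (prefer integral on I1)
bond 0 stroke at J1  (J1 flow already set via bond 2)
bond 5 stroke at J1  (J1: bond 2 brought flow, rest push out)
bond 1 stroke at TF1  (through TF1, causality passes straight; one stroke at TF1)
bond 3 stroke at J2  (only one effort-in slot at J2)

β0 stroke→J1
β1 stroke→TF1
β2 stroke→I1
β3 stroke→J2
β4 stroke→Sf1
β5 stroke→J1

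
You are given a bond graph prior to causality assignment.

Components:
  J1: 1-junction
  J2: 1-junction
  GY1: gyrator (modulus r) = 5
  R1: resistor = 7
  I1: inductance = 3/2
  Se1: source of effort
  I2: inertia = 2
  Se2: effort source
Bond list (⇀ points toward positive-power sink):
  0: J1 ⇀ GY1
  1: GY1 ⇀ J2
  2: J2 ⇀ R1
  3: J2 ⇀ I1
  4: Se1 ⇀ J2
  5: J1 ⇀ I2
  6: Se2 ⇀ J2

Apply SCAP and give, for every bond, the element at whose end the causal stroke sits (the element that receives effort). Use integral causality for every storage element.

#4 stroke→J2  (Se1 (Se) sets effort on bond)
#6 stroke→J2  (source Se2 imposes e)
#3 stroke→I1  (I1 outputs flow p/I1)
#1 stroke→J2  (1-jn J2 has f-setter on 3)
#2 stroke→J2  (J2: bond 3 brought flow, rest push out)
#0 stroke→J1  (GY1 both-in/both-out from 1)
#5 stroke→I2  (J1: last free bond brings flow in)

bond 0 →J1
bond 1 →J2
bond 2 →J2
bond 3 →I1
bond 4 →J2
bond 5 →I2
bond 6 →J2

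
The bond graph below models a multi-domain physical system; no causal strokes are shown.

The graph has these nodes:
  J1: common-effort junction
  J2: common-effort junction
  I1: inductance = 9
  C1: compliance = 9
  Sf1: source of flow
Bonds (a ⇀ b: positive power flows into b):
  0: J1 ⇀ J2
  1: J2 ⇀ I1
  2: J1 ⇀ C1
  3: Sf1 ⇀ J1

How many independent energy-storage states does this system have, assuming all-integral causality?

b3 →Sf1  (Sf1 fixes flow; stroke at Sf1)
b1 →I1  (I1 outputs flow p/I1)
b0 →J2  (closing 0-jn rule on J2)
b2 →J1  (closing 0-jn rule on J1)

2  (C1, I1 all integral)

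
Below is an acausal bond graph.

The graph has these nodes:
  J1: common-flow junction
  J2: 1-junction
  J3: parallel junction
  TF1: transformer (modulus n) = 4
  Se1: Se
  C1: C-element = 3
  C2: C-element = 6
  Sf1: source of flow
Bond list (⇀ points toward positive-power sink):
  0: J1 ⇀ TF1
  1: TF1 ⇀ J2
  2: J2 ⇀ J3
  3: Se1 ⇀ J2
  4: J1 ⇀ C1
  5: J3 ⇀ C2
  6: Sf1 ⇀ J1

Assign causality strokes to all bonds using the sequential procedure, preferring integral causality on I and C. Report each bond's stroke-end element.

β3 stroke at J2  (source Se1 imposes e)
β6 stroke at Sf1  (Sf1: flow source, stroke at near end)
β0 stroke at J1  (1-jn J1 has f-setter on 6)
β4 stroke at J1  (1-jn J1 has f-setter on 6)
β1 stroke at TF1  (TF1 one-in-one-out from 0)
β2 stroke at J2  (J2: bond 1 brought flow, rest push out)
β5 stroke at J3  (closing 0-jn rule on J3)

b0 stroke at J1
b1 stroke at TF1
b2 stroke at J2
b3 stroke at J2
b4 stroke at J1
b5 stroke at J3
b6 stroke at Sf1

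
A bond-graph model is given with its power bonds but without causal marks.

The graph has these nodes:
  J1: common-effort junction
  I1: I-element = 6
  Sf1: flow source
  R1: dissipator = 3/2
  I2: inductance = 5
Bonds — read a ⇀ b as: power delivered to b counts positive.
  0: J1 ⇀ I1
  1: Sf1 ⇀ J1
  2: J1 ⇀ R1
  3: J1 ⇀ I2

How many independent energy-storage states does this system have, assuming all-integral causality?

2  (I1, I2 all integral)

β1 stroke at Sf1  (Sf1 fixes flow; stroke at Sf1)
β0 stroke at I1  (I1 outputs flow p/I1)
β3 stroke at I2  (I2 integral (f out))
β2 stroke at J1  (closing 0-jn rule on J1)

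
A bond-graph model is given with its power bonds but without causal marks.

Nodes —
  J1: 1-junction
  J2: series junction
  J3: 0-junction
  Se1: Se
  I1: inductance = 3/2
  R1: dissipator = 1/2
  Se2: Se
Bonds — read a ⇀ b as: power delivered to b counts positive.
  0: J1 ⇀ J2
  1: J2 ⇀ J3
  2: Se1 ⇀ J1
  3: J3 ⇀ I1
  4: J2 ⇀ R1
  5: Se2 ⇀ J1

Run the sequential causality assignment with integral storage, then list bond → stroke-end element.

#2 stroke→J1  (Se1 (Se) sets effort on bond)
#5 stroke→J1  (source Se2 imposes e)
#0 stroke→J2  (closing 1-jn rule on J1)
#3 stroke→I1  (I1 integral (f out))
#1 stroke→J3  (J3: last free bond brings effort in)
#4 stroke→J2  (common-f at J2 fixed by 1)

bond 0 |J2
bond 1 |J3
bond 2 |J1
bond 3 |I1
bond 4 |J2
bond 5 |J1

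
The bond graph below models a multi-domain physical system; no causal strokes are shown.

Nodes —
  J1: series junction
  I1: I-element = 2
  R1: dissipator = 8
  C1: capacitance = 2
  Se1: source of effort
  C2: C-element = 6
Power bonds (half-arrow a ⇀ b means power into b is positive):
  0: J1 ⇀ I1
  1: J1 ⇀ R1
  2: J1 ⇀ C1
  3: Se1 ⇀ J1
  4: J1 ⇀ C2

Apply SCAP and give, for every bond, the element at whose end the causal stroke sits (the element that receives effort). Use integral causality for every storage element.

β0 →I1
β1 →J1
β2 →J1
β3 →J1
β4 →J1

b3 →J1  (source Se1 imposes e)
b0 →I1  (I1 outputs flow p/I1)
b1 →J1  (J1 flow already set via bond 0)
b2 →J1  (J1 flow already set via bond 0)
b4 →J1  (J1 flow already set via bond 0)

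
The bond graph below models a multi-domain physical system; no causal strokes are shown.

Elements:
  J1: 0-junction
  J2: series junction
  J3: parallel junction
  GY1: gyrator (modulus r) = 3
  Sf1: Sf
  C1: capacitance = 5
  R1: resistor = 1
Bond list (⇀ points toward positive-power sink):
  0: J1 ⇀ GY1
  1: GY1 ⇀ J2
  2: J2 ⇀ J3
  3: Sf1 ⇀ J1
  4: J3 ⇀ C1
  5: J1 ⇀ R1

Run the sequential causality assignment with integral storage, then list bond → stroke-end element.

β3 stroke at Sf1  (Sf1: flow source, stroke at near end)
β4 stroke at J3  (C1 outputs effort q/C1)
β2 stroke at J2  (J3 effort already set via bond 4)
β1 stroke at GY1  (J2: last free bond brings flow in)
β0 stroke at GY1  (GY GY1: same side as bond 1)
β5 stroke at J1  (J1: last free bond brings effort in)

b0 stroke→GY1
b1 stroke→GY1
b2 stroke→J2
b3 stroke→Sf1
b4 stroke→J3
b5 stroke→J1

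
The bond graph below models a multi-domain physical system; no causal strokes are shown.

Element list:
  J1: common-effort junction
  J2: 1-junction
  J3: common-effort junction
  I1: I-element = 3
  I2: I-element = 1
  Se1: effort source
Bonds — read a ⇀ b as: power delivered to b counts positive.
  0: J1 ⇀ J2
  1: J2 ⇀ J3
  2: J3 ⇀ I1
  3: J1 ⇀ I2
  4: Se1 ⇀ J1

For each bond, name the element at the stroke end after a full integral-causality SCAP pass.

b0 |J2
b1 |J3
b2 |I1
b3 |I2
b4 |J1

b4 stroke at J1  (Se1: effort source, stroke at far end)
b0 stroke at J2  (J1: bond 4 brought effort, rest push out)
b3 stroke at I2  (J1 effort already set via bond 4)
b1 stroke at J3  (only one flow-in slot at J2)
b2 stroke at I1  (0-jn J3 has e-setter on 1)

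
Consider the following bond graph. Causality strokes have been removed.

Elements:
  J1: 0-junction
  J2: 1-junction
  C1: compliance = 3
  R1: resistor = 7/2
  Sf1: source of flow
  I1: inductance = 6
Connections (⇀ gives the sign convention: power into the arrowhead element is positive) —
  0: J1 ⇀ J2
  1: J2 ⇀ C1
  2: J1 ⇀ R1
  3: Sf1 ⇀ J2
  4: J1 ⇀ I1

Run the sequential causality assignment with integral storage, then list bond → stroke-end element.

β3 |Sf1  (Sf1: flow source, stroke at near end)
β0 |J2  (common-f at J2 fixed by 3)
β1 |J2  (common-f at J2 fixed by 3)
β4 |I1  (I1: I, integral causality)
β2 |J1  (J1: last free bond brings effort in)

bond 0 |J2
bond 1 |J2
bond 2 |J1
bond 3 |Sf1
bond 4 |I1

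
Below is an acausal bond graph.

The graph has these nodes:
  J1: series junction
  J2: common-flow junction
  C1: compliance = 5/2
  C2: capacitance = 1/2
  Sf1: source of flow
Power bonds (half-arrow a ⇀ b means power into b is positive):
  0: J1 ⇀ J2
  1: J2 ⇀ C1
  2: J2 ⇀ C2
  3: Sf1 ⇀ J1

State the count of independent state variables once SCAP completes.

bond 3 |Sf1  (Sf1 fixes flow; stroke at Sf1)
bond 0 |J1  (J1: bond 3 brought flow, rest push out)
bond 1 |J2  (common-f at J2 fixed by 0)
bond 2 |J2  (J2: bond 0 brought flow, rest push out)

2  (C1, C2 all integral)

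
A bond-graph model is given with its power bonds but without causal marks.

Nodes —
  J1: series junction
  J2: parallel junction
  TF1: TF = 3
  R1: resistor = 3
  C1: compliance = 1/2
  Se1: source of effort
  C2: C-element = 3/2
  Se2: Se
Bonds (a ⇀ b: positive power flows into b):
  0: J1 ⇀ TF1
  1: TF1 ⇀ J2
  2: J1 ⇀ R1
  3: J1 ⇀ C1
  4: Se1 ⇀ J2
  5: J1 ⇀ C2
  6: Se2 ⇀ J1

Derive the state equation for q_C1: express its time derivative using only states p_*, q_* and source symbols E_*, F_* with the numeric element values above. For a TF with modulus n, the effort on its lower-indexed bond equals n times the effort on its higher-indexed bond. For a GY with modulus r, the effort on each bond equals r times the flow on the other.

bond 4 stroke at J2  (Se1 (Se) sets effort on bond)
bond 6 stroke at J1  (source Se2 imposes e)
bond 1 stroke at TF1  (0-jn J2 has e-setter on 4)
bond 0 stroke at J1  (TF TF1: opposite of bond 1)
bond 3 stroke at J1  (C1 outputs effort q/C1)
bond 5 stroke at J1  (C2 outputs effort q/C2)
bond 2 stroke at R1  (J1 needs exactly one f-in)

dq_C1/dt = -E_Se1 + E_Se2/3 - 2*q_C1/3 - 2*q_C2/9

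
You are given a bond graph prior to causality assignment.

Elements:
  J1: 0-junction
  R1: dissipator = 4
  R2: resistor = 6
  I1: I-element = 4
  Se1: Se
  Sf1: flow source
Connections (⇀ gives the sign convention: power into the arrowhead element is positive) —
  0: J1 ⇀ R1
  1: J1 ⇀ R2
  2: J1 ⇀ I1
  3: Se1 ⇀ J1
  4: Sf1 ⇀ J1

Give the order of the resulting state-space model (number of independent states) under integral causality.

β3 |J1  (source Se1 imposes e)
β4 |Sf1  (Sf1: flow source, stroke at near end)
β0 |R1  (0-jn J1 has e-setter on 3)
β1 |R2  (common-e at J1 fixed by 3)
β2 |I1  (J1 effort already set via bond 3)

1  (I1 all integral)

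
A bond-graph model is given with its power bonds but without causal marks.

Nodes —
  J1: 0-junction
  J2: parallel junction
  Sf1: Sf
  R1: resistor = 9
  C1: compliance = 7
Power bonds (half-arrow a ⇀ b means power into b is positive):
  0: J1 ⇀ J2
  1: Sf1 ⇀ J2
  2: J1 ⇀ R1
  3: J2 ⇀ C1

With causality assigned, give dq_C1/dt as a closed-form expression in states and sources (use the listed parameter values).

dq_C1/dt = F_Sf1 - q_C1/63

β1 |Sf1  (Sf1: flow source, stroke at near end)
β3 |J2  (prefer integral on C1)
β0 |J1  (J2: bond 3 brought effort, rest push out)
β2 |R1  (J1 effort already set via bond 0)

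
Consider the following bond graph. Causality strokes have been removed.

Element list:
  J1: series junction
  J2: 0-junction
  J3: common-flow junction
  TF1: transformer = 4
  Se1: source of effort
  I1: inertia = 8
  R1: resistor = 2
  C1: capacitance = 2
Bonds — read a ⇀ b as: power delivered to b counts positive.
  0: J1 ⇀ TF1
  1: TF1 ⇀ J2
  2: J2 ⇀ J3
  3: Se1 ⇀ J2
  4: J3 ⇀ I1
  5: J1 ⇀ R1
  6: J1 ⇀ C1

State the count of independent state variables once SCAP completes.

2  (C1, I1 all integral)

bond 3 stroke→J2  (Se1 (Se) sets effort on bond)
bond 1 stroke→TF1  (common-e at J2 fixed by 3)
bond 2 stroke→J3  (J2: bond 3 brought effort, rest push out)
bond 4 stroke→I1  (J3: last free bond brings flow in)
bond 0 stroke→J1  (TF1 one-in-one-out from 1)
bond 6 stroke→J1  (prefer integral on C1)
bond 5 stroke→R1  (J1: last free bond brings flow in)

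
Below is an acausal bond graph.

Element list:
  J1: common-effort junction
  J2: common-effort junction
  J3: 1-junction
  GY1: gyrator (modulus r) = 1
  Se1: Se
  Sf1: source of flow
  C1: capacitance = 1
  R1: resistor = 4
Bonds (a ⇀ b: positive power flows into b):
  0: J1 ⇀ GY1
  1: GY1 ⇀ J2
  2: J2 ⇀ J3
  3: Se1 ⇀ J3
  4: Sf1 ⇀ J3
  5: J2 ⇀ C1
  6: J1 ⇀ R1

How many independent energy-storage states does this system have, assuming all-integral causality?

β3 stroke→J3  (Se1 (Se) sets effort on bond)
β4 stroke→Sf1  (Sf1: flow source, stroke at near end)
β2 stroke→J3  (J3 flow already set via bond 4)
β5 stroke→J2  (C1: C, integral causality)
β1 stroke→GY1  (0-jn J2 has e-setter on 5)
β0 stroke→GY1  (GY GY1: same side as bond 1)
β6 stroke→J1  (J1 needs exactly one e-in)

1  (C1 all integral)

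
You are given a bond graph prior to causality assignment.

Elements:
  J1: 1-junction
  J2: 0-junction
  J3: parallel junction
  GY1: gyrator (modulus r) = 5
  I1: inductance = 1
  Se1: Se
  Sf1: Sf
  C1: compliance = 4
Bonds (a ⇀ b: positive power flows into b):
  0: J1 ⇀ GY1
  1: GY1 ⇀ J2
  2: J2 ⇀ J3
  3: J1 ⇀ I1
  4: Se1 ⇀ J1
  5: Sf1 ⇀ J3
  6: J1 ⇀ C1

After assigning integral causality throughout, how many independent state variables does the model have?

2  (C1, I1 all integral)

b4 →J1  (Se1 (Se) sets effort on bond)
b5 →Sf1  (source Sf1 imposes f)
b2 →J3  (J3: last free bond brings effort in)
b1 →J2  (only one effort-in slot at J2)
b0 →J1  (GY GY1: same side as bond 1)
b3 →I1  (I1: I, integral causality)
b6 →J1  (common-f at J1 fixed by 3)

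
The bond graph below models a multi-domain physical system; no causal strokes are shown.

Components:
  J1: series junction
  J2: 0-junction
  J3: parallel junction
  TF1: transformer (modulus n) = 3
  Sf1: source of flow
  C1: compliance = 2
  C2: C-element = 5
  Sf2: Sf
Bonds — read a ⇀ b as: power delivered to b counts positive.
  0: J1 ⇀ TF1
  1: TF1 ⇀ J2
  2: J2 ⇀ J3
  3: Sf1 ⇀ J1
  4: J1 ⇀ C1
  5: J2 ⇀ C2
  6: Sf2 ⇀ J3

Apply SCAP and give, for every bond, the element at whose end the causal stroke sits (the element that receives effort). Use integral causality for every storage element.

#3 →Sf1  (Sf1 (Sf) sets flow on bond)
#6 →Sf2  (Sf2 fixes flow; stroke at Sf2)
#0 →J1  (J1 flow already set via bond 3)
#4 →J1  (J1: bond 3 brought flow, rest push out)
#2 →J3  (closing 0-jn rule on J3)
#1 →TF1  (TF1 one-in-one-out from 0)
#5 →J2  (J2: last free bond brings effort in)

b0 →J1
b1 →TF1
b2 →J3
b3 →Sf1
b4 →J1
b5 →J2
b6 →Sf2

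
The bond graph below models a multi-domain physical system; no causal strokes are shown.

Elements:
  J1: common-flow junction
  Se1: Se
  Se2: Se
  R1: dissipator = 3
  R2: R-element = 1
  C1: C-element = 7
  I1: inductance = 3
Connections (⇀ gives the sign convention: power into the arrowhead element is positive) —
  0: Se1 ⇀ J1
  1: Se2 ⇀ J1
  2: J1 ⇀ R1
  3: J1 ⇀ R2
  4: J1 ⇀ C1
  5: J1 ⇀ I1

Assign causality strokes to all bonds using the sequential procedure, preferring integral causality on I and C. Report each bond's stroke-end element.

b0 stroke at J1
b1 stroke at J1
b2 stroke at J1
b3 stroke at J1
b4 stroke at J1
b5 stroke at I1

b0 stroke→J1  (Se1 (Se) sets effort on bond)
b1 stroke→J1  (Se2 fixes effort; stroke away)
b4 stroke→J1  (C1 integral (e out))
b5 stroke→I1  (I1 integral (f out))
b2 stroke→J1  (J1 flow already set via bond 5)
b3 stroke→J1  (common-f at J1 fixed by 5)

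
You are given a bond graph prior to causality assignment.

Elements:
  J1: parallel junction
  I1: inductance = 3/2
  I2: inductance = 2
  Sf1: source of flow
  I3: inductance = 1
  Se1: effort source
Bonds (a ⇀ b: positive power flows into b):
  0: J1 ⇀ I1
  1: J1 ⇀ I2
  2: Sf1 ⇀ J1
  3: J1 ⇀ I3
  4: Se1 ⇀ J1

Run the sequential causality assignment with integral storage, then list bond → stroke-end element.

β0 |I1
β1 |I2
β2 |Sf1
β3 |I3
β4 |J1

b2 |Sf1  (Sf1 (Sf) sets flow on bond)
b4 |J1  (source Se1 imposes e)
b0 |I1  (J1: bond 4 brought effort, rest push out)
b1 |I2  (0-jn J1 has e-setter on 4)
b3 |I3  (common-e at J1 fixed by 4)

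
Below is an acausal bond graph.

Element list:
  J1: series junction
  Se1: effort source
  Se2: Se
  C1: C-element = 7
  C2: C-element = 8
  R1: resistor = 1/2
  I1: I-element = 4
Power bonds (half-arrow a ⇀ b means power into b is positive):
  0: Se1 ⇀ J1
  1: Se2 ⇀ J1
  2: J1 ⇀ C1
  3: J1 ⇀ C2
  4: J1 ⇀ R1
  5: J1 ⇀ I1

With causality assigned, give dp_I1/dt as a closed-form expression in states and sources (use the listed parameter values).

dp_I1/dt = E_Se1 + E_Se2 - p_I1/8 - q_C1/7 - q_C2/8

b0 stroke→J1  (Se1: effort source, stroke at far end)
b1 stroke→J1  (source Se2 imposes e)
b2 stroke→J1  (prefer integral on C1)
b3 stroke→J1  (C2 integral (e out))
b5 stroke→I1  (prefer integral on I1)
b4 stroke→J1  (common-f at J1 fixed by 5)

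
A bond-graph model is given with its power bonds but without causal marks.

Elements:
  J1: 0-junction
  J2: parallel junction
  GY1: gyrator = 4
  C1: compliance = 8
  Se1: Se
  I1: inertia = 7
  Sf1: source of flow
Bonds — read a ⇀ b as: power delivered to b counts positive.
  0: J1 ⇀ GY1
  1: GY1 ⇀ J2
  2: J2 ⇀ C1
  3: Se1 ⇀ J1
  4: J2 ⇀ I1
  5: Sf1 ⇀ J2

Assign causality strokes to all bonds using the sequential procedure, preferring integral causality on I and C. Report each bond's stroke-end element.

b3 |J1  (Se1 fixes effort; stroke away)
b5 |Sf1  (Sf1 (Sf) sets flow on bond)
b0 |GY1  (J1: bond 3 brought effort, rest push out)
b1 |GY1  (GY GY1: same side as bond 0)
b2 |J2  (C1 integral (e out))
b4 |I1  (J2 effort already set via bond 2)

#0 →GY1
#1 →GY1
#2 →J2
#3 →J1
#4 →I1
#5 →Sf1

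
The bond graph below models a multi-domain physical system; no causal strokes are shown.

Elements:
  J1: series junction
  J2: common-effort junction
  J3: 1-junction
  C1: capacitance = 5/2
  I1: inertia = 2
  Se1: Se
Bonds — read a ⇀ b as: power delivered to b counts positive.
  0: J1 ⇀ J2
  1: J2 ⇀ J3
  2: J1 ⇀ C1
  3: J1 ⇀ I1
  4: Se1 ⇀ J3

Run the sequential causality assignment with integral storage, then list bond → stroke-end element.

b4 stroke at J3  (Se1 fixes effort; stroke away)
b1 stroke at J2  (J3: last free bond brings flow in)
b0 stroke at J1  (common-e at J2 fixed by 1)
b2 stroke at J1  (prefer integral on C1)
b3 stroke at I1  (only one flow-in slot at J1)

β0 →J1
β1 →J2
β2 →J1
β3 →I1
β4 →J3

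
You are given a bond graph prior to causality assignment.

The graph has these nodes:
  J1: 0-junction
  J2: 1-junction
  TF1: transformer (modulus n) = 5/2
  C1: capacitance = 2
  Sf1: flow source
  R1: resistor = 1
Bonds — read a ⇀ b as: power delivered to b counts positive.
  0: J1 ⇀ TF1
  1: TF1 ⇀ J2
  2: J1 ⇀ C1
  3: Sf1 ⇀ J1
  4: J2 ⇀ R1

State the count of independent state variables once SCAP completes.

1  (C1 all integral)

β3 stroke at Sf1  (Sf1: flow source, stroke at near end)
β2 stroke at J1  (C1 outputs effort q/C1)
β0 stroke at TF1  (0-jn J1 has e-setter on 2)
β1 stroke at J2  (TF1 one-in-one-out from 0)
β4 stroke at R1  (closing 1-jn rule on J2)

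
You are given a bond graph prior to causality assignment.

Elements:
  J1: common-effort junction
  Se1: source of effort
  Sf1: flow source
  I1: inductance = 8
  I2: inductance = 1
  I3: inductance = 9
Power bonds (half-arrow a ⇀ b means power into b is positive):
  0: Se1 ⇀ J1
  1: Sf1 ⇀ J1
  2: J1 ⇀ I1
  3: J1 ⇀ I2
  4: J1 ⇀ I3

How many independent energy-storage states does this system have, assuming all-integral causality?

b0 →J1  (Se1 fixes effort; stroke away)
b1 →Sf1  (source Sf1 imposes f)
b2 →I1  (J1: bond 0 brought effort, rest push out)
b3 →I2  (0-jn J1 has e-setter on 0)
b4 →I3  (0-jn J1 has e-setter on 0)

3  (I1, I2, I3 all integral)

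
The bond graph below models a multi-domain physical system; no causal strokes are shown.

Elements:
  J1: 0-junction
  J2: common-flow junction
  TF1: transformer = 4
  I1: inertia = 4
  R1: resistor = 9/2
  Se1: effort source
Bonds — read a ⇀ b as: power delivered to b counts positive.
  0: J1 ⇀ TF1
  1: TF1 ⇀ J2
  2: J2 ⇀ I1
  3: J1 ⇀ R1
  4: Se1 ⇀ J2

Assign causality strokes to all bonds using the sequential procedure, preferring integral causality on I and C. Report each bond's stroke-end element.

bond 0 stroke at TF1
bond 1 stroke at J2
bond 2 stroke at I1
bond 3 stroke at J1
bond 4 stroke at J2

bond 4 |J2  (source Se1 imposes e)
bond 2 |I1  (I1 outputs flow p/I1)
bond 1 |J2  (1-jn J2 has f-setter on 2)
bond 0 |TF1  (through TF1, causality passes straight; one stroke at TF1)
bond 3 |J1  (J1 needs exactly one e-in)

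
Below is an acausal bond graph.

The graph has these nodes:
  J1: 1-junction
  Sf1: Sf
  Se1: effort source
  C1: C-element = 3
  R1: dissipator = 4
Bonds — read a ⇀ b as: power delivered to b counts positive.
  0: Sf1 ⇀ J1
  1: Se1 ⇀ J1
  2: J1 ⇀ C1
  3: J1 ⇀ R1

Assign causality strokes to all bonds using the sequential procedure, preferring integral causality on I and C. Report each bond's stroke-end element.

b0 |Sf1  (Sf1: flow source, stroke at near end)
b1 |J1  (Se1 fixes effort; stroke away)
b2 |J1  (common-f at J1 fixed by 0)
b3 |J1  (common-f at J1 fixed by 0)

bond 0 stroke at Sf1
bond 1 stroke at J1
bond 2 stroke at J1
bond 3 stroke at J1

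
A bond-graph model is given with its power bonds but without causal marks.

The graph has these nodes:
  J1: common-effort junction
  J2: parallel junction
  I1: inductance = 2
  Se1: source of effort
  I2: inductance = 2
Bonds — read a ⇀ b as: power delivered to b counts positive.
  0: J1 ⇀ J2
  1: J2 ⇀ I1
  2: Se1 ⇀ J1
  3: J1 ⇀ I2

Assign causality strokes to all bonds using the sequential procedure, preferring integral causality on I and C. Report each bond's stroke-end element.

#2 stroke→J1  (Se1 fixes effort; stroke away)
#0 stroke→J2  (J1 effort already set via bond 2)
#3 stroke→I2  (common-e at J1 fixed by 2)
#1 stroke→I1  (J2 effort already set via bond 0)

bond 0 →J2
bond 1 →I1
bond 2 →J1
bond 3 →I2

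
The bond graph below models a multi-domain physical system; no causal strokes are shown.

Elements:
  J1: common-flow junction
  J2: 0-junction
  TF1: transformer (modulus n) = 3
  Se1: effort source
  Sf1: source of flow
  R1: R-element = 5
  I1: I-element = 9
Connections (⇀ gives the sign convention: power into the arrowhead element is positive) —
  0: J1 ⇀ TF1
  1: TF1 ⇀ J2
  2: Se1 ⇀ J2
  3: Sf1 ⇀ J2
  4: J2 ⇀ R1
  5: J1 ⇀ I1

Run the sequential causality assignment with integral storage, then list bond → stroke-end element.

bond 2 stroke at J2  (Se1: effort source, stroke at far end)
bond 3 stroke at Sf1  (Sf1: flow source, stroke at near end)
bond 1 stroke at TF1  (common-e at J2 fixed by 2)
bond 4 stroke at R1  (J2: bond 2 brought effort, rest push out)
bond 0 stroke at J1  (through TF1, causality passes straight; one stroke at TF1)
bond 5 stroke at I1  (J1: last free bond brings flow in)

b0 →J1
b1 →TF1
b2 →J2
b3 →Sf1
b4 →R1
b5 →I1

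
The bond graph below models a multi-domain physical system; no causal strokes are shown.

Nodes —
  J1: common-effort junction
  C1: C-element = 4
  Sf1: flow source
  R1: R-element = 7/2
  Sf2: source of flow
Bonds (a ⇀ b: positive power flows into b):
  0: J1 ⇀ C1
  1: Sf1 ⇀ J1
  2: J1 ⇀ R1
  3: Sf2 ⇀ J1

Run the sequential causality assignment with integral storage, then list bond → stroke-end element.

bond 1 stroke at Sf1  (source Sf1 imposes f)
bond 3 stroke at Sf2  (Sf2 (Sf) sets flow on bond)
bond 0 stroke at J1  (C1 integral (e out))
bond 2 stroke at R1  (J1: bond 0 brought effort, rest push out)

β0 stroke at J1
β1 stroke at Sf1
β2 stroke at R1
β3 stroke at Sf2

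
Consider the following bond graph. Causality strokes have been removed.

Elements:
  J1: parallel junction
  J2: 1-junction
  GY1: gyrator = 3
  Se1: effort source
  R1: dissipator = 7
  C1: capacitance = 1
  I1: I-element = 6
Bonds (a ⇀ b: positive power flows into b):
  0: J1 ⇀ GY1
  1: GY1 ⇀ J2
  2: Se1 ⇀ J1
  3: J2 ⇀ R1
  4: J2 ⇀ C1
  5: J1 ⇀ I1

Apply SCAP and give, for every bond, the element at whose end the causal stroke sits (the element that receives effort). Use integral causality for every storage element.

b0 |GY1
b1 |GY1
b2 |J1
b3 |J2
b4 |J2
b5 |I1

bond 2 |J1  (source Se1 imposes e)
bond 0 |GY1  (0-jn J1 has e-setter on 2)
bond 5 |I1  (J1: bond 2 brought effort, rest push out)
bond 1 |GY1  (GY1 both-in/both-out from 0)
bond 3 |J2  (common-f at J2 fixed by 1)
bond 4 |J2  (J2: bond 1 brought flow, rest push out)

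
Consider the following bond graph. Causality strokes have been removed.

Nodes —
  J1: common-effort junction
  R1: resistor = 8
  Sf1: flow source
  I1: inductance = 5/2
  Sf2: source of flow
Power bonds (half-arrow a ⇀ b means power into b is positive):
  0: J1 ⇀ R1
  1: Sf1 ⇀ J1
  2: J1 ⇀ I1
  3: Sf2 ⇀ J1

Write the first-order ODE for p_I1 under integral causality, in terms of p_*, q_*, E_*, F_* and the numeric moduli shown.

bond 1 →Sf1  (Sf1 (Sf) sets flow on bond)
bond 3 →Sf2  (Sf2 fixes flow; stroke at Sf2)
bond 2 →I1  (I1 integral (f out))
bond 0 →J1  (J1 needs exactly one e-in)

dp_I1/dt = 8*F_Sf1 + 8*F_Sf2 - 16*p_I1/5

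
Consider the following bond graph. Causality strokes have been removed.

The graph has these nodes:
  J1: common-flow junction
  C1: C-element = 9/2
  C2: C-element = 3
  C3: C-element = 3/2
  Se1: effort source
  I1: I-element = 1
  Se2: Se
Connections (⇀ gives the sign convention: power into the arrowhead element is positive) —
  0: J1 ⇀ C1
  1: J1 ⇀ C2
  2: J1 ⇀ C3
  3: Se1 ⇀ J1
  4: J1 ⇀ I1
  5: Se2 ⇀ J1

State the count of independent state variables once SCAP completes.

b3 stroke→J1  (source Se1 imposes e)
b5 stroke→J1  (Se2 (Se) sets effort on bond)
b0 stroke→J1  (C1 integral (e out))
b1 stroke→J1  (C2 outputs effort q/C2)
b2 stroke→J1  (C3 outputs effort q/C3)
b4 stroke→I1  (closing 1-jn rule on J1)

4  (C1, C2, C3, I1 all integral)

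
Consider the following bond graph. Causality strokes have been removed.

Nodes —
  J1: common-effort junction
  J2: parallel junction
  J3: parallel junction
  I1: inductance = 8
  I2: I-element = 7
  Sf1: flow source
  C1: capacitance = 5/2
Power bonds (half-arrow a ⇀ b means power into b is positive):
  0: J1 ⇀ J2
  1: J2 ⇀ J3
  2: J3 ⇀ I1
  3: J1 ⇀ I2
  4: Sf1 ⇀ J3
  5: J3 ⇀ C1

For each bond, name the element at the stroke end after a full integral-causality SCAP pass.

β0 →J1
β1 →J2
β2 →I1
β3 →I2
β4 →Sf1
β5 →J3

b4 |Sf1  (Sf1 fixes flow; stroke at Sf1)
b2 |I1  (prefer integral on I1)
b3 |I2  (prefer integral on I2)
b0 |J1  (J1 needs exactly one e-in)
b1 |J2  (J2 needs exactly one e-in)
b5 |J3  (only one effort-in slot at J3)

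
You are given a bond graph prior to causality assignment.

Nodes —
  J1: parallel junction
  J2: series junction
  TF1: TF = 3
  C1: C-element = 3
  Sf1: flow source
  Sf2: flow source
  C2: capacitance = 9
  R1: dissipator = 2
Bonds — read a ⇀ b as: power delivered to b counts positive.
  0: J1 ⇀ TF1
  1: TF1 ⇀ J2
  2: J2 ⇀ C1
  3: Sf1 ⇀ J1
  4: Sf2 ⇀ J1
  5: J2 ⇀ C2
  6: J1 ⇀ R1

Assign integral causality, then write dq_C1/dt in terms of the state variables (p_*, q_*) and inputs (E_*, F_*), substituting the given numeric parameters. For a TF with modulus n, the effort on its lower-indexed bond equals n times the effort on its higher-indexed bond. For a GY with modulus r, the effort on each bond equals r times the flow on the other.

dq_C1/dt = 3*F_Sf1 + 3*F_Sf2 - 3*q_C1/2 - q_C2/2

b3 →Sf1  (Sf1 fixes flow; stroke at Sf1)
b4 →Sf2  (source Sf2 imposes f)
b2 →J2  (C1: C, integral causality)
b5 →J2  (C2: C, integral causality)
b1 →TF1  (only one flow-in slot at J2)
b0 →J1  (TF1: transformer flips bond 1)
b6 →R1  (J1: bond 0 brought effort, rest push out)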